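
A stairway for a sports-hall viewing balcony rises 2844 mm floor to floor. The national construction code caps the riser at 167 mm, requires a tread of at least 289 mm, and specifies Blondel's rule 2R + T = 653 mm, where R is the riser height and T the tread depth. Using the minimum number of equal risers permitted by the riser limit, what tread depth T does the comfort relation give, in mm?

2844 / 167 = 17.03, so 18 risers are needed.
R = 2844 ÷ 18 = 158 mm.
Tread T = 653 − 2 × 158 = 337 mm (≥ 289 mm).

337 mm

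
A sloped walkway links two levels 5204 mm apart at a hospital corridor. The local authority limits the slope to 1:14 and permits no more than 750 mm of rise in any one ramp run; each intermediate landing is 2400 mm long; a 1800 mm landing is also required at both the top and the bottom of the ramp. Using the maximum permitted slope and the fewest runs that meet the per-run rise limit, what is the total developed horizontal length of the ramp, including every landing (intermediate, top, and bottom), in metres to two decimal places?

5204 / 750 = 6.94, so 7 ramp runs are needed. That means 6 intermediate landings.
Horizontal run for 5204 mm of rise at 1:14 is 5204 × 14 = 72856 mm.
6 intermediate landings contribute 6 × 2400 = 14400 mm.
Top and bottom landings: 2 × 1800 = 3600 mm.
Total = 72856 + 14400 + 3600 = 90856 mm.
= 90.86 m.

90.86 m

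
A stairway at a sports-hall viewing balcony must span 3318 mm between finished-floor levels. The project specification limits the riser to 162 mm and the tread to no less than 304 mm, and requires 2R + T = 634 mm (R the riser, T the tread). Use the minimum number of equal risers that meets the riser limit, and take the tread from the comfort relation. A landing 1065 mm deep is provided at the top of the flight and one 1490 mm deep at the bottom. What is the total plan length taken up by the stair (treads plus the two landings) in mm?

8915 mm

3318 / 162 = 20.481 → round up to 21 risers.
R = 3318 ÷ 21 = 158 mm.
From 2R + T = 634: T = 634 − 316 = 318 mm.
21 risers give 20 treads; going = 20 × 318 = 6360 mm.
Add landings: 6360 + 1065 + 1490 = 8915 mm.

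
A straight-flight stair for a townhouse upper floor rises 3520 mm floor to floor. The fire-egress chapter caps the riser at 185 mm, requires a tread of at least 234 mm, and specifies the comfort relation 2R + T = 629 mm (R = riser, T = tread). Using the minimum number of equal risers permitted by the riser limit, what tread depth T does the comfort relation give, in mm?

3520 / 185 = 19.03, so 20 risers are needed.
Each riser is 3520/20 = 176 mm (≤ 185 mm).
Tread T = 629 − 2 × 176 = 277 mm (≥ 234 mm).

277 mm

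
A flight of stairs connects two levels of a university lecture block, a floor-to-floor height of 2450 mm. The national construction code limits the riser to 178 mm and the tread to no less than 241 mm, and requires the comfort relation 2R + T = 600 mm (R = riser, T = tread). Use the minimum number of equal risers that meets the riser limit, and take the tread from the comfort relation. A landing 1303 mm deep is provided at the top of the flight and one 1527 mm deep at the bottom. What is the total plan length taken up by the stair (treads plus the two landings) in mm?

6080 mm

2450 / 178 = 13.76, so 14 risers are needed.
Each riser is 2450/14 = 175 mm (≤ 178 mm).
T = 600 − 2·175 = 250 mm, which satisfies the 241 mm minimum.
14 risers give 13 treads; going = 13 × 250 = 3250 mm.
Add landings: 3250 + 1303 + 1527 = 6080 mm.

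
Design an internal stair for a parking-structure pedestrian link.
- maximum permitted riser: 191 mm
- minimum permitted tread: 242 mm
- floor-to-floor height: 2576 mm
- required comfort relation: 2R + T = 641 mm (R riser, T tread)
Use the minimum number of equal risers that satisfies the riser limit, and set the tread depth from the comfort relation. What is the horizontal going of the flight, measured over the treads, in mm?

2576 / 191 = 13.487 → round up to 14 risers.
R = 2576 ÷ 14 = 184 mm.
T = 641 − 2·184 = 273 mm, which satisfies the 242 mm minimum.
Going = (14 − 1) × 273 = 3549 mm.

3549 mm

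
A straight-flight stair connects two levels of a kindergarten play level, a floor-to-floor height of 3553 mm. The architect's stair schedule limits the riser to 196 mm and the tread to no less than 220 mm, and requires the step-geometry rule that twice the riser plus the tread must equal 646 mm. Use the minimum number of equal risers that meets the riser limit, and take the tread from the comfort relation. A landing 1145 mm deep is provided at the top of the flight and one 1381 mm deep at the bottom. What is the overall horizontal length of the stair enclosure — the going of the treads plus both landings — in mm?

7422 mm

At most 196 each: 3553/196 = 18.13, giving 19 risers.
Riser R = 3553 / 19 = 187 mm, within the 196 mm limit.
From 2R + T = 646: T = 646 − 374 = 272 mm.
19 risers give 18 treads; going = 18 × 272 = 4896 mm.
Enclosure = 4896 + 1145 + 1381 = 7422 mm.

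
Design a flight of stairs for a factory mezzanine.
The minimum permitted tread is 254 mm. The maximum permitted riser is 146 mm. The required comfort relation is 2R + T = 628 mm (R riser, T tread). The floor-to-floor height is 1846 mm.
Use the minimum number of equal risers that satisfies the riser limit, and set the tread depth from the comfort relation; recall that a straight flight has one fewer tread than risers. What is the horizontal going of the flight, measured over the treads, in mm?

4128 mm

At most 146 each: 1846/146 = 12.64, giving 13 risers.
Riser R = 1846 / 13 = 142 mm, within the 146 mm limit.
Tread T = 628 − 2 × 142 = 344 mm (≥ 254 mm).
Going = (13 − 1) × 344 = 4128 mm.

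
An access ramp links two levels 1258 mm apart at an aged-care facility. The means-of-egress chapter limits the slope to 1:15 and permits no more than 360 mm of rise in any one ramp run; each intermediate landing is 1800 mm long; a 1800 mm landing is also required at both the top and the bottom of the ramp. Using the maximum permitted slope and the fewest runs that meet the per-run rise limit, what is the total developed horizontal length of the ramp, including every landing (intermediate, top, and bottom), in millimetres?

1258 / 360 = 3.494 → round up to 4 ramp runs. That means 3 intermediate landings.
Horizontal run for 1258 mm of rise at 1:15 is 1258 × 15 = 18870 mm.
Intermediate landings: 3 × 1800 = 5400 mm.
Top and bottom landings: 2 × 1800 = 3600 mm.
Total = 18870 + 5400 + 3600 = 27870 mm.

27870 mm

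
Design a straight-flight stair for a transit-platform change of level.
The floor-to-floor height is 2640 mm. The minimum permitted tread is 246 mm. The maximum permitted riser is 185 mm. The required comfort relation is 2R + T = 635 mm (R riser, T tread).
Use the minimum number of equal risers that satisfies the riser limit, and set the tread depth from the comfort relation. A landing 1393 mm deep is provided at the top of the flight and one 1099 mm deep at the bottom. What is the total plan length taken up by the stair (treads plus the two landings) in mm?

6454 mm

At most 185 each: 2640/185 = 14.27, giving 15 risers.
Each riser is 2640/15 = 176 mm (≤ 185 mm).
From 2R + T = 635: T = 635 − 352 = 283 mm.
15 risers give 14 treads; going = 14 × 283 = 3962 mm.
Enclosure = 3962 + 1393 + 1099 = 6454 mm.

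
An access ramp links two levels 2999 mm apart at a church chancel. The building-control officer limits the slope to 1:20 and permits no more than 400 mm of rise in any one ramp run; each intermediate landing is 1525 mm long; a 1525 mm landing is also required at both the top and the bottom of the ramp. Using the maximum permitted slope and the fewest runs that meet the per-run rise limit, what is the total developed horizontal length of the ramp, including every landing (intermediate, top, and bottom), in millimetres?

73705 mm

2999 / 400 = 7.50, so 8 ramp runs are needed. That means 7 intermediate landings.
Horizontal run for 2999 mm of rise at 1:20 is 2999 × 20 = 59980 mm.
Intermediate landings: 7 × 1525 = 10675 mm.
Top and bottom landings: 2 × 1525 = 3050 mm.
Total = 59980 + 10675 + 3050 = 73705 mm.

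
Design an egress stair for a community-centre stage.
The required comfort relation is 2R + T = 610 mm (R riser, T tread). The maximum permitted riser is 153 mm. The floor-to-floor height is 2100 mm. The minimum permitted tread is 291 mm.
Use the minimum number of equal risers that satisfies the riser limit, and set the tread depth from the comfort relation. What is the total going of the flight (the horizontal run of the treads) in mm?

2100 / 153 = 13.725 → round up to 14 risers.
R = 2100 ÷ 14 = 150 mm.
Tread T = 610 − 2 × 150 = 310 mm (≥ 291 mm).
Going = (14 − 1) × 310 = 4030 mm.

4030 mm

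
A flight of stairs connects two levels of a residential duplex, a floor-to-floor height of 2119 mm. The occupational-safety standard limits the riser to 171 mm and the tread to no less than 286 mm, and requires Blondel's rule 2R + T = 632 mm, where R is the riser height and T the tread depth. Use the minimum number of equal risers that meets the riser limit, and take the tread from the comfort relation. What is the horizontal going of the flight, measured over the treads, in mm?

3672 mm

⌈2119/171⌉ = 13 risers.
R = 2119 ÷ 13 = 163 mm.
From 2R + T = 632: T = 632 − 326 = 306 mm.
13 risers give 12 treads; going = 12 × 306 = 3672 mm.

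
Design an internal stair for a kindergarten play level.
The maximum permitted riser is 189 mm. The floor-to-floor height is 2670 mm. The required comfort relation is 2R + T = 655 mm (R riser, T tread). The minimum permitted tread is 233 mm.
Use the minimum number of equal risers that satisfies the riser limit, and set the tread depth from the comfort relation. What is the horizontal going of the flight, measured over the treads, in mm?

4186 mm

2670 / 189 = 14.13, so 15 risers are needed.
Each riser is 2670/15 = 178 mm (≤ 189 mm).
From 2R + T = 655: T = 655 − 356 = 299 mm.
15 risers give 14 treads; going = 14 × 299 = 4186 mm.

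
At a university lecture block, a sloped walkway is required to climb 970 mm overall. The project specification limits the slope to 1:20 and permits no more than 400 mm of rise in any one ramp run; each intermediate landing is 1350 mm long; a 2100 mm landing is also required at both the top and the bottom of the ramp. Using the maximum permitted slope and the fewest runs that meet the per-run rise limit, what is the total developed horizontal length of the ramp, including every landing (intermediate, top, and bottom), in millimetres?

970 / 400 = 2.425 → round up to 3 ramp runs. That means 2 intermediate landings.
Horizontal run for 970 mm of rise at 1:20 is 970 × 20 = 19400 mm.
2 intermediate landings contribute 2 × 1350 = 2700 mm.
Top and bottom landings: 2 × 2100 = 4200 mm.
Total = 19400 + 2700 + 4200 = 26300 mm.

26300 mm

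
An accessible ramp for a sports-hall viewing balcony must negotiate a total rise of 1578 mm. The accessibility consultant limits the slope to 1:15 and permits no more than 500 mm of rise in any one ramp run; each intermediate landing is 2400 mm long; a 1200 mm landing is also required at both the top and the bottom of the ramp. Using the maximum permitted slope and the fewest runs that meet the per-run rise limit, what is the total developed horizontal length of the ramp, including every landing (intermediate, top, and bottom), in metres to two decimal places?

At most 500 each: 1578/500 = 3.16, giving 4 ramp runs. That means 3 intermediate landings.
Horizontal run for 1578 mm of rise at 1:15 is 1578 × 15 = 23670 mm.
Intermediate landings: 3 × 2400 = 7200 mm.
Top and bottom landings: 2 × 1200 = 2400 mm.
Total = 23670 + 7200 + 2400 = 33270 mm.
= 33.27 m.

33.27 m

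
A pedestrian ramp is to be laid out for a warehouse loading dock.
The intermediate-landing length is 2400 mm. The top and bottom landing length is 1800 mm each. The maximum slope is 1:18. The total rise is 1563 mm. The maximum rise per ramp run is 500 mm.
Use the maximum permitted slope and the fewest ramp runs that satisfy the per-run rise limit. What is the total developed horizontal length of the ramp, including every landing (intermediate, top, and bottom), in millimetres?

At most 500 each: 1563/500 = 3.13, giving 4 ramp runs. That means 3 intermediate landings.
Horizontal run for 1563 mm of rise at 1:18 is 1563 × 18 = 28134 mm.
Intermediate landings: 3 × 2400 = 7200 mm.
Top and bottom landings: 2 × 1800 = 3600 mm.
Total = 28134 + 7200 + 3600 = 38934 mm.

38934 mm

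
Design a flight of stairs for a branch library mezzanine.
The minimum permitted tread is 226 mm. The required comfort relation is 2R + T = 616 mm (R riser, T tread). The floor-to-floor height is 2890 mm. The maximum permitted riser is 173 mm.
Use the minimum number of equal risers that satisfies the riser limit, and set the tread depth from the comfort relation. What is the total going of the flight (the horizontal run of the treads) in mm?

2890 / 173 = 16.705 → round up to 17 risers.
Each riser is 2890/17 = 170 mm (≤ 173 mm).
T = 616 − 2·170 = 276 mm, which satisfies the 226 mm minimum.
Treads = 17 − 1 = 16; going = 16 × 276 = 4416 mm.

4416 mm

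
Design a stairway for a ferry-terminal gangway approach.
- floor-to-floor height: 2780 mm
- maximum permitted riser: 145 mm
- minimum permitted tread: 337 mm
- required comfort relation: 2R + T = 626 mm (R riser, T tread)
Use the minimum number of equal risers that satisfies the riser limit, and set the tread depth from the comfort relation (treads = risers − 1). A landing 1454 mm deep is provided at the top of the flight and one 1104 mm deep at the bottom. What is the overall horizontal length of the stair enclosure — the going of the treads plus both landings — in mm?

2780 / 145 = 19.17, so 20 risers are needed.
Each riser is 2780/20 = 139 mm (≤ 145 mm).
From 2R + T = 626: T = 626 − 278 = 348 mm.
Going = (20 − 1) × 348 = 6612 mm.
Enclosure = 6612 + 1454 + 1104 = 9170 mm.

9170 mm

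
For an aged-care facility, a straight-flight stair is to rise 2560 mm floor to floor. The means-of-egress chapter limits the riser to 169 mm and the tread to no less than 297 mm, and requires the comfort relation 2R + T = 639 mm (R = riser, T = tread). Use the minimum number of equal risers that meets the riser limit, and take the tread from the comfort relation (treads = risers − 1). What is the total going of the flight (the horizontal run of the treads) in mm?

2560 / 169 = 15.148 → round up to 16 risers.
Riser R = 2560 / 16 = 160 mm, within the 169 mm limit.
Tread T = 639 − 2 × 160 = 319 mm (≥ 297 mm).
16 risers give 15 treads; going = 15 × 319 = 4785 mm.

4785 mm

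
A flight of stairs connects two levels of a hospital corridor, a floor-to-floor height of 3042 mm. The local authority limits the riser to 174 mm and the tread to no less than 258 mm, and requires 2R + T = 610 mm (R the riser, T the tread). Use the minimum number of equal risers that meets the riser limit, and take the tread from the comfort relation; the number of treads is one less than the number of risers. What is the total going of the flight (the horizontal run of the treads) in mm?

4624 mm

3042 / 174 = 17.48, so 18 risers are needed.
Riser R = 3042 / 18 = 169 mm, within the 174 mm limit.
Tread T = 610 − 2 × 169 = 272 mm (≥ 258 mm).
18 risers give 17 treads; going = 17 × 272 = 4624 mm.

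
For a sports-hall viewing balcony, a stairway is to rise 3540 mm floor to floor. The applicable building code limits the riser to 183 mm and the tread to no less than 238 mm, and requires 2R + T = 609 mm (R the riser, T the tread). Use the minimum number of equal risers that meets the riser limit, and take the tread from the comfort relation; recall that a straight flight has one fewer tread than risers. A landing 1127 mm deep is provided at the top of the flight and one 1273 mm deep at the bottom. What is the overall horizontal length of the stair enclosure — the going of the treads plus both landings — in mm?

7245 mm

At most 183 each: 3540/183 = 19.34, giving 20 risers.
Riser R = 3540 / 20 = 177 mm, within the 183 mm limit.
From 2R + T = 609: T = 609 − 354 = 255 mm.
20 risers give 19 treads; going = 19 × 255 = 4845 mm.
Enclosure = 4845 + 1127 + 1273 = 7245 mm.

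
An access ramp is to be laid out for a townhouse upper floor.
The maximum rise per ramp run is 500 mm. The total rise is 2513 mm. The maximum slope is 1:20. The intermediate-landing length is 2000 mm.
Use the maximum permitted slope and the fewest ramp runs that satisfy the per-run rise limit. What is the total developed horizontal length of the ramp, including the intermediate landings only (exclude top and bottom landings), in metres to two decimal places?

2513 / 500 = 5.03, so 6 ramp runs are needed. That means 5 intermediate landings.
Ramp run (horizontal) at 1:20: 2513 × 20 = 50260 mm.
5 intermediate landings contribute 5 × 2000 = 10000 mm.
Total developed length = 50260 + 10000 = 60260 mm.
= 60.26 m.

60.26 m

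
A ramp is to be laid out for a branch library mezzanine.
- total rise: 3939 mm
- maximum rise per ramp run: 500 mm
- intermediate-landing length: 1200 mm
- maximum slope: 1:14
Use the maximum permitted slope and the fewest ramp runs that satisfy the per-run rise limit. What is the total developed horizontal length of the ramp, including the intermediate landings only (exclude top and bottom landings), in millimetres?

⌈3939/500⌉ = 8 ramp runs. That means 7 intermediate landings.
Horizontal run for 3939 mm of rise at 1:14 is 3939 × 14 = 55146 mm.
Intermediate landings: 7 × 1200 = 8400 mm.
Total developed length = 55146 + 8400 = 63546 mm.

63546 mm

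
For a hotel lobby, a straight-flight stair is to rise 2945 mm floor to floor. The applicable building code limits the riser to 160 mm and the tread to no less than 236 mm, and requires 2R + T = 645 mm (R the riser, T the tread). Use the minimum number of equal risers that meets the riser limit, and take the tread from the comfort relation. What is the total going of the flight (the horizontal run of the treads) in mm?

At most 160 each: 2945/160 = 18.41, giving 19 risers.
Each riser is 2945/19 = 155 mm (≤ 160 mm).
Tread T = 645 − 2 × 155 = 335 mm (≥ 236 mm).
19 risers give 18 treads; going = 18 × 335 = 6030 mm.

6030 mm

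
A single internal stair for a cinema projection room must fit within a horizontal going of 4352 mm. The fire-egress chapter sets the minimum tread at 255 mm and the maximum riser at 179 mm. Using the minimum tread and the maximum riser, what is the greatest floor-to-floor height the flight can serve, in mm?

3222 mm

4352 / 255 = 17.07, so 17 treads fit.
Risers = treads + 1 = 18.
Maximum height = 18 × 179 = 3222 mm.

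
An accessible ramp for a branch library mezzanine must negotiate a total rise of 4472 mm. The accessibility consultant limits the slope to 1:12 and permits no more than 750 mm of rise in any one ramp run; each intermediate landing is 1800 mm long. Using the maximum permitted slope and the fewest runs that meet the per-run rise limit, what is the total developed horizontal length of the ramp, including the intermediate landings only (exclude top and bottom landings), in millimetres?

62664 mm

⌈4472/750⌉ = 6 ramp runs. That means 5 intermediate landings.
Ramp run (horizontal) at 1:12: 4472 × 12 = 53664 mm.
5 intermediate landings contribute 5 × 1800 = 9000 mm.
Total developed length = 53664 + 9000 = 62664 mm.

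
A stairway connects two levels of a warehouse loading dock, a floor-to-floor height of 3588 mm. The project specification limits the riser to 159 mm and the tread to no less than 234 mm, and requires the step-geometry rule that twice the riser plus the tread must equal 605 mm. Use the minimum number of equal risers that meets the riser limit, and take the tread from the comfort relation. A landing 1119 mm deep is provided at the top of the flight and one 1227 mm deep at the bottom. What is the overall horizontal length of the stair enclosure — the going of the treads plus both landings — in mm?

8792 mm

At most 159 each: 3588/159 = 22.57, giving 23 risers.
Each riser is 3588/23 = 156 mm (≤ 159 mm).
From 2R + T = 605: T = 605 − 312 = 293 mm.
Going = (23 − 1) × 293 = 6446 mm.
Enclosure = 6446 + 1119 + 1227 = 8792 mm.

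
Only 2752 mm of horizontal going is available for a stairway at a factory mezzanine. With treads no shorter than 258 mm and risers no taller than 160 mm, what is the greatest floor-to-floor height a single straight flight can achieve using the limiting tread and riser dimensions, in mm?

Treads that fit: ⌊2752 / 258⌋ = 10.
Risers = treads + 1 = 11.
Maximum height = 11 × 160 = 1760 mm.

1760 mm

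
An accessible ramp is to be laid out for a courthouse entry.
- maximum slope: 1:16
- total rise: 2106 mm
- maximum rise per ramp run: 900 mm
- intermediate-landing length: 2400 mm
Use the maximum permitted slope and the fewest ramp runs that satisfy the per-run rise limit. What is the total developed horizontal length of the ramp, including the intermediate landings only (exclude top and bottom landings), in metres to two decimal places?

2106 / 900 = 2.34, so 3 ramp runs are needed. That means 2 intermediate landings.
Ramp run (horizontal) at 1:16: 2106 × 16 = 33696 mm.
2 intermediate landings contribute 2 × 2400 = 4800 mm.
Developed length = 33696 + 4800 = 38496 mm.
= 38.50 m.

38.50 m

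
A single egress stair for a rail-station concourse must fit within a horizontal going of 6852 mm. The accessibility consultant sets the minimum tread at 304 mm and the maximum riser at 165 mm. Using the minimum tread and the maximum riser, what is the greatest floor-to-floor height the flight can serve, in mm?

3795 mm

6852 / 304 = 22.54, so 22 treads fit.
Risers = treads + 1 = 23.
Maximum height = 23 × 165 = 3795 mm.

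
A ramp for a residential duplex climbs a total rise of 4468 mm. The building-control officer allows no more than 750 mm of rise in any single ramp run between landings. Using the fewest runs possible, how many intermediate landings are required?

5 intermediate landings

4468 / 750 = 5.957 → round up to 6 ramp runs.
6 runs are separated by 5 intermediate landings.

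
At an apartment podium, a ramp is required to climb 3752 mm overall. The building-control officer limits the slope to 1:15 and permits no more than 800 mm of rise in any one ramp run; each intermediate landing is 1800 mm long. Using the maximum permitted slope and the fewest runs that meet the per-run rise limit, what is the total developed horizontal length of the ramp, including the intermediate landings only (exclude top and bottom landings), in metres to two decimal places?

⌈3752/800⌉ = 5 ramp runs. That means 4 intermediate landings.
Ramp run (horizontal) at 1:15: 3752 × 15 = 56280 mm.
Intermediate landings: 4 × 1800 = 7200 mm.
Developed length = 56280 + 7200 = 63480 mm.
= 63.48 m.

63.48 m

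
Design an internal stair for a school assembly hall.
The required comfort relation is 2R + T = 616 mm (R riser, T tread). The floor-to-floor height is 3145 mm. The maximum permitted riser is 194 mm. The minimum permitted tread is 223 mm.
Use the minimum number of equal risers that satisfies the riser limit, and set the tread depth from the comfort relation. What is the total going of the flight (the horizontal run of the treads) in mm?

⌈3145/194⌉ = 17 risers.
Each riser is 3145/17 = 185 mm (≤ 194 mm).
T = 616 − 2·185 = 246 mm, which satisfies the 223 mm minimum.
Treads = 17 − 1 = 16; going = 16 × 246 = 3936 mm.

3936 mm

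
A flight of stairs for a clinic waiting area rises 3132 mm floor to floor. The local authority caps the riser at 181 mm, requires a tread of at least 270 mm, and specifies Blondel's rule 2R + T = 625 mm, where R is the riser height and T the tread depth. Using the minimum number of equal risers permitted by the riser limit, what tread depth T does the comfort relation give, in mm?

277 mm

3132 / 181 = 17.304 → round up to 18 risers.
R = 3132 ÷ 18 = 174 mm.
T = 625 − 2·174 = 277 mm, which satisfies the 270 mm minimum.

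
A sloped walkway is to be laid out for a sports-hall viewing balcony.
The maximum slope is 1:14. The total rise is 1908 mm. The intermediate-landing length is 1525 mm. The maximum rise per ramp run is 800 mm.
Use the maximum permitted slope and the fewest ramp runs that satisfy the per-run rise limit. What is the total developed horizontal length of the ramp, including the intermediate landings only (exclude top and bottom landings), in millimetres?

29762 mm

⌈1908/800⌉ = 3 ramp runs. That means 2 intermediate landings.
Ramp run (horizontal) at 1:14: 1908 × 14 = 26712 mm.
Intermediate landings: 2 × 1525 = 3050 mm.
Developed length = 26712 + 3050 = 29762 mm.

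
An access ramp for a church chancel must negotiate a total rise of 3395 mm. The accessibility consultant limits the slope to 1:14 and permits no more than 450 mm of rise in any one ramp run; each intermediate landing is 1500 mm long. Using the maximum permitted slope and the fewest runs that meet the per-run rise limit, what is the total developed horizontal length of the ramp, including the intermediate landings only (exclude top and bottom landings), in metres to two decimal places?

58.03 m

At most 450 each: 3395/450 = 7.54, giving 8 ramp runs. That means 7 intermediate landings.
Ramp run (horizontal) at 1:14: 3395 × 14 = 47530 mm.
Intermediate landings: 7 × 1500 = 10500 mm.
Total developed length = 47530 + 10500 = 58030 mm.
= 58.03 m.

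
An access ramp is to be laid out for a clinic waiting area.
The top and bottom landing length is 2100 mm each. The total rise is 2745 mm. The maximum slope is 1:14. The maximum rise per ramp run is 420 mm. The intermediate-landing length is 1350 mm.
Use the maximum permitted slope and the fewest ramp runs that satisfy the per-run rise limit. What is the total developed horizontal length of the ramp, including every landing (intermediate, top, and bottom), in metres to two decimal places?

⌈2745/420⌉ = 7 ramp runs. That means 6 intermediate landings.
Ramp run (horizontal) at 1:14: 2745 × 14 = 38430 mm.
6 intermediate landings contribute 6 × 1350 = 8100 mm.
Top and bottom landings: 2 × 2100 = 4200 mm.
Total = 38430 + 8100 + 4200 = 50730 mm.
= 50.73 m.

50.73 m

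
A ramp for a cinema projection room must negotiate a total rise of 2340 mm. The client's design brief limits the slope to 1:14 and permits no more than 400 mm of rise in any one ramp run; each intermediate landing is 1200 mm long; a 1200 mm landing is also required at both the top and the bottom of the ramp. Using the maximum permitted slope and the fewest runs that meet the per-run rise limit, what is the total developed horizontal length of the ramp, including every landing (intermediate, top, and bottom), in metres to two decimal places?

41.16 m

⌈2340/400⌉ = 6 ramp runs. That means 5 intermediate landings.
Ramp run (horizontal) at 1:14: 2340 × 14 = 32760 mm.
Intermediate landings: 5 × 1200 = 6000 mm.
Top and bottom landings: 2 × 1200 = 2400 mm.
Total = 32760 + 6000 + 2400 = 41160 mm.
= 41.16 m.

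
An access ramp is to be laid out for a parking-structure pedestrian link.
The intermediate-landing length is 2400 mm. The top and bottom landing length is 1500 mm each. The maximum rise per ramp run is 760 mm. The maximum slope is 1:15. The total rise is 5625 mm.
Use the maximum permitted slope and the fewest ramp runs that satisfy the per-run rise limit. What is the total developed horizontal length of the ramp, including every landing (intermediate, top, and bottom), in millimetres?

5625 / 760 = 7.40, so 8 ramp runs are needed. That means 7 intermediate landings.
Horizontal run for 5625 mm of rise at 1:15 is 5625 × 15 = 84375 mm.
7 intermediate landings contribute 7 × 2400 = 16800 mm.
Top and bottom landings: 2 × 1500 = 3000 mm.
Total = 84375 + 16800 + 3000 = 104175 mm.

104175 mm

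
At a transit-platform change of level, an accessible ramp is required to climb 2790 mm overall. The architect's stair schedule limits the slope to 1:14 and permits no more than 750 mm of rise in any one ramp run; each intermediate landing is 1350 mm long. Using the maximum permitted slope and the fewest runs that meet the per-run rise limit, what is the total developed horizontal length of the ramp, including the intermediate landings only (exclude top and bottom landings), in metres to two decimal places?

43.11 m

⌈2790/750⌉ = 4 ramp runs. That means 3 intermediate landings.
Ramp run (horizontal) at 1:14: 2790 × 14 = 39060 mm.
3 intermediate landings contribute 3 × 1350 = 4050 mm.
Developed length = 39060 + 4050 = 43110 mm.
= 43.11 m.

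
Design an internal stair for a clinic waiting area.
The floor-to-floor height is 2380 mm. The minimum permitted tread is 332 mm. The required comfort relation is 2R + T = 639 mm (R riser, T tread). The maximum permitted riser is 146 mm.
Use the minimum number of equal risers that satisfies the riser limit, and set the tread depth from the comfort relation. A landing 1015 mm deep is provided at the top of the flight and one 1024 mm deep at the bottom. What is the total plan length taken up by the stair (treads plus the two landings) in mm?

7783 mm

2380 / 146 = 16.30, so 17 risers are needed.
Each riser is 2380/17 = 140 mm (≤ 146 mm).
From 2R + T = 639: T = 639 − 280 = 359 mm.
17 risers give 16 treads; going = 16 × 359 = 5744 mm.
Add landings: 5744 + 1015 + 1024 = 7783 mm.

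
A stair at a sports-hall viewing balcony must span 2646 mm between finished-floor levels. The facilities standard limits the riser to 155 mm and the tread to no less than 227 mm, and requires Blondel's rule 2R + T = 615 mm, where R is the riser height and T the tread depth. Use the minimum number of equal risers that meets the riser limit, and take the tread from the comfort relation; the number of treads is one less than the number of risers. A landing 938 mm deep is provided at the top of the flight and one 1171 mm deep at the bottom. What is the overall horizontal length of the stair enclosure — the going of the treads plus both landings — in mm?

⌈2646/155⌉ = 18 risers.
R = 2646 ÷ 18 = 147 mm.
T = 615 − 2·147 = 321 mm, which satisfies the 227 mm minimum.
Going = (18 − 1) × 321 = 5457 mm.
Enclosure = 5457 + 938 + 1171 = 7566 mm.

7566 mm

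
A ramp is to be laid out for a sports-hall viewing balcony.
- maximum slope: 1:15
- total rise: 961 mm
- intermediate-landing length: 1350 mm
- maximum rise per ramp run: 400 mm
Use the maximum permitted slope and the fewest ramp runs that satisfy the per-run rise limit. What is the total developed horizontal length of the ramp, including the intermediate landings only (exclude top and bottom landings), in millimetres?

17115 mm

⌈961/400⌉ = 3 ramp runs. That means 2 intermediate landings.
Horizontal run for 961 mm of rise at 1:15 is 961 × 15 = 14415 mm.
2 intermediate landings contribute 2 × 1350 = 2700 mm.
Developed length = 14415 + 2700 = 17115 mm.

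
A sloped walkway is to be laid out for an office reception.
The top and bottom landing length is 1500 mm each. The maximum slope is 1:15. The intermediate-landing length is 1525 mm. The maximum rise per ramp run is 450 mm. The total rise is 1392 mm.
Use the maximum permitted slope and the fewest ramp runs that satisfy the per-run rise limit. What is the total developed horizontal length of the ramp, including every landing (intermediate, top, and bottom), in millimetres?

28455 mm

⌈1392/450⌉ = 4 ramp runs. That means 3 intermediate landings.
Horizontal run for 1392 mm of rise at 1:15 is 1392 × 15 = 20880 mm.
Intermediate landings: 3 × 1525 = 4575 mm.
Top and bottom landings: 2 × 1500 = 3000 mm.
Total = 20880 + 4575 + 3000 = 28455 mm.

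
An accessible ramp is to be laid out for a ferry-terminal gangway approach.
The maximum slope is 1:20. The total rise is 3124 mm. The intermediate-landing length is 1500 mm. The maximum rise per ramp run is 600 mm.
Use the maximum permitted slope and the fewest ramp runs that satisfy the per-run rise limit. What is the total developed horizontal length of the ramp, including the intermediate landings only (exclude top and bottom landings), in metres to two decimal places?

3124 / 600 = 5.207 → round up to 6 ramp runs. That means 5 intermediate landings.
Horizontal run for 3124 mm of rise at 1:20 is 3124 × 20 = 62480 mm.
Intermediate landings: 5 × 1500 = 7500 mm.
Developed length = 62480 + 7500 = 69980 mm.
= 69.98 m.

69.98 m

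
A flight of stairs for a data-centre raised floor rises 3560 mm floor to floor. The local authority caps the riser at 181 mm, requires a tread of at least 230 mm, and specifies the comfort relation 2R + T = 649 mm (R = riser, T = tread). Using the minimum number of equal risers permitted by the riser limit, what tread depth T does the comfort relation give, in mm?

⌈3560/181⌉ = 20 risers.
Riser R = 3560 / 20 = 178 mm, within the 181 mm limit.
Tread T = 649 − 2 × 178 = 293 mm (≥ 230 mm).

293 mm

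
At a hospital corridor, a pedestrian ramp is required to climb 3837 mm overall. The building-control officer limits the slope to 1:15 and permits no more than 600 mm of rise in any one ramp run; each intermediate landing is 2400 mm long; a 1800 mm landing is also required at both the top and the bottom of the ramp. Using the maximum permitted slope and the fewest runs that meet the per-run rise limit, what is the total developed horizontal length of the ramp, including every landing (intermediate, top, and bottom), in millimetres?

3837 / 600 = 6.395 → round up to 7 ramp runs. That means 6 intermediate landings.
Horizontal run for 3837 mm of rise at 1:15 is 3837 × 15 = 57555 mm.
Intermediate landings: 6 × 2400 = 14400 mm.
Top and bottom landings: 2 × 1800 = 3600 mm.
Total = 57555 + 14400 + 3600 = 75555 mm.

75555 mm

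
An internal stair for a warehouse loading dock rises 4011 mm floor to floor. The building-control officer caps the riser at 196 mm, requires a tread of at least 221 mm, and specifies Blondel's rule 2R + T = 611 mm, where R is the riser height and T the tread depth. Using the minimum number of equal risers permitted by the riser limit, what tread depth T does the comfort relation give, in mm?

4011 / 196 = 20.464 → round up to 21 risers.
Each riser is 4011/21 = 191 mm (≤ 196 mm).
From 2R + T = 611: T = 611 − 382 = 229 mm.

229 mm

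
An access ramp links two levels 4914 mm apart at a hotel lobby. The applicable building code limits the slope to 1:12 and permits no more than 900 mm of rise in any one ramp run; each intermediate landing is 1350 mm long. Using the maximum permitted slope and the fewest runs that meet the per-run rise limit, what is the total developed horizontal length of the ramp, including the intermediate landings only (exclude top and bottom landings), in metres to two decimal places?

At most 900 each: 4914/900 = 5.46, giving 6 ramp runs. That means 5 intermediate landings.
Ramp run (horizontal) at 1:12: 4914 × 12 = 58968 mm.
5 intermediate landings contribute 5 × 1350 = 6750 mm.
Total developed length = 58968 + 6750 = 65718 mm.
= 65.72 m.

65.72 m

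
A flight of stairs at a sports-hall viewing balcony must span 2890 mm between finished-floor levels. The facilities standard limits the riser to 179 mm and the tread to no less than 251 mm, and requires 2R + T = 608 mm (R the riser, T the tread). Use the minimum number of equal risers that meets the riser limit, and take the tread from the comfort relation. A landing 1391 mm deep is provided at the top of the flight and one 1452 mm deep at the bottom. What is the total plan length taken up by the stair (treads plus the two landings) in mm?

At most 179 each: 2890/179 = 16.15, giving 17 risers.
Each riser is 2890/17 = 170 mm (≤ 179 mm).
From 2R + T = 608: T = 608 − 340 = 268 mm.
17 risers give 16 treads; going = 16 × 268 = 4288 mm.
Enclosure = 4288 + 1391 + 1452 = 7131 mm.

7131 mm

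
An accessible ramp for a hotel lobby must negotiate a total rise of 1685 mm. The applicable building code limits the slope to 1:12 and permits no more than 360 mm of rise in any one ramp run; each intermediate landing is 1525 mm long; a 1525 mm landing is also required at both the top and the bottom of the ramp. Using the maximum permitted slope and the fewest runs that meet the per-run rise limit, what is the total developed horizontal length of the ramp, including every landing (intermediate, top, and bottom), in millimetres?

29370 mm

At most 360 each: 1685/360 = 4.68, giving 5 ramp runs. That means 4 intermediate landings.
Horizontal run for 1685 mm of rise at 1:12 is 1685 × 12 = 20220 mm.
Intermediate landings: 4 × 1525 = 6100 mm.
Top and bottom landings: 2 × 1525 = 3050 mm.
Total = 20220 + 6100 + 3050 = 29370 mm.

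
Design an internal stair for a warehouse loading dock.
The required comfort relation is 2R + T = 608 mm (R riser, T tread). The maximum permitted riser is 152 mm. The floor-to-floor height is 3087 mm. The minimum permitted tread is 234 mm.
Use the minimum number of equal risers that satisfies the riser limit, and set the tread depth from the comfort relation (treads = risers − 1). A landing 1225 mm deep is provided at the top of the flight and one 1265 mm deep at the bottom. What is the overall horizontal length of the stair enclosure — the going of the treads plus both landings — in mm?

8770 mm

3087 / 152 = 20.31, so 21 risers are needed.
Riser R = 3087 / 21 = 147 mm, within the 152 mm limit.
T = 608 − 2·147 = 314 mm, which satisfies the 234 mm minimum.
Treads = 21 − 1 = 20; going = 20 × 314 = 6280 mm.
Add landings: 6280 + 1225 + 1265 = 8770 mm.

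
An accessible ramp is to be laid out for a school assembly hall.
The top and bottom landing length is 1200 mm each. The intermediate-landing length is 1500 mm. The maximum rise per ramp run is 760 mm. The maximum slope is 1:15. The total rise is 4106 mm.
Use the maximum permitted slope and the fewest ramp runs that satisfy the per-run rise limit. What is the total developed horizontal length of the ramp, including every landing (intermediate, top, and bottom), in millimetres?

4106 / 760 = 5.403 → round up to 6 ramp runs. That means 5 intermediate landings.
Ramp run (horizontal) at 1:15: 4106 × 15 = 61590 mm.
5 intermediate landings contribute 5 × 1500 = 7500 mm.
Top and bottom landings: 2 × 1200 = 2400 mm.
Total = 61590 + 7500 + 2400 = 71490 mm.

71490 mm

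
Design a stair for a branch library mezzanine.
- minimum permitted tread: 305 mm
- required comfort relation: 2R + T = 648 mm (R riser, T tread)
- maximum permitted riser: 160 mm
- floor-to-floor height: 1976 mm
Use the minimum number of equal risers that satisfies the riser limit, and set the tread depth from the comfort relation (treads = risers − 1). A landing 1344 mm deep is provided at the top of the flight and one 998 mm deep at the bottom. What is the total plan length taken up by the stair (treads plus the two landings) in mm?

At most 160 each: 1976/160 = 12.35, giving 13 risers.
Riser R = 1976 / 13 = 152 mm, within the 160 mm limit.
T = 648 − 2·152 = 344 mm, which satisfies the 305 mm minimum.
Going = (13 − 1) × 344 = 4128 mm.
Add landings: 4128 + 1344 + 998 = 6470 mm.

6470 mm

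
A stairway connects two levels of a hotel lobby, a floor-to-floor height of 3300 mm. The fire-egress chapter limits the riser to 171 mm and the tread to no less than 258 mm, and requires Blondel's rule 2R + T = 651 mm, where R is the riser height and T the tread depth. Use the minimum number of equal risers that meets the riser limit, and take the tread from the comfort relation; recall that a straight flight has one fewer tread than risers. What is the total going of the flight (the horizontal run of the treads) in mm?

3300 / 171 = 19.30, so 20 risers are needed.
Riser R = 3300 / 20 = 165 mm, within the 171 mm limit.
T = 651 − 2·165 = 321 mm, which satisfies the 258 mm minimum.
Going = (20 − 1) × 321 = 6099 mm.

6099 mm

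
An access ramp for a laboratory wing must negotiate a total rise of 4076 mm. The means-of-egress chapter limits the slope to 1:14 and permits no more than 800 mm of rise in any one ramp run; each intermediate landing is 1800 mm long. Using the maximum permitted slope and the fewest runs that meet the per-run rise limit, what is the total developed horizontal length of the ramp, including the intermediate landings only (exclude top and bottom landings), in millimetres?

66064 mm

4076 / 800 = 5.095 → round up to 6 ramp runs. That means 5 intermediate landings.
Ramp run (horizontal) at 1:14: 4076 × 14 = 57064 mm.
Intermediate landings: 5 × 1800 = 9000 mm.
Total developed length = 57064 + 9000 = 66064 mm.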